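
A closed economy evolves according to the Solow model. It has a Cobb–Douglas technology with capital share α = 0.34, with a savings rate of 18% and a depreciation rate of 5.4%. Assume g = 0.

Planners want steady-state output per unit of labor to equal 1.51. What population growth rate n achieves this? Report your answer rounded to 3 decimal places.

Steady state requires s·f(k) = (n + δ)·k, i.e. s·k^α = (n + δ)·k.
Since y* = [s/(n + δ)]^(α/(1−α)), we have s/(n + δ) = (y*)^((1−α)/α) = 1.51^1.9412 = 2.2255.
Therefore n + δ = s / 2.2255 = 0.18 / 2.2255 = 0.0809, so n = 0.0809 − 0.054 = 0.0269.

n ≈ 0.027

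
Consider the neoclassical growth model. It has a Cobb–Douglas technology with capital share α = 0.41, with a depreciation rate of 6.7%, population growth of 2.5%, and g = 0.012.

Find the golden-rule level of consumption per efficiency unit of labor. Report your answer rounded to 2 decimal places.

c_gold ≈ 1.53

At the golden rule, f'(k) = n + g + δ, so α·k^(α−1) = n + g + δ and k_gold = (α/(n + g + δ))^(1/(1−α)).
k_gold = (0.41/0.104)^(1/0.59) = 3.9423^1.6949 ≈ 10.2267
c_gold = f(k_gold) − (n + g + δ)·k_gold = 2.5941 − 0.104×10.2267 ≈ 1.5305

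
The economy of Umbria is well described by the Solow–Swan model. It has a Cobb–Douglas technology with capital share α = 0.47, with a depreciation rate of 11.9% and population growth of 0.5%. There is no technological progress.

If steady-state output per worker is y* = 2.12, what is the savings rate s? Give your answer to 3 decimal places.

In steady state, investment equals break-even investment: s·k^α = (n + δ)·k.
Since y* = [s/(n + δ)]^(α/(1−α)), we have s/(n + δ) = (y*)^((1−α)/α) = 2.12^1.1277 = 2.3335.
Therefore s = 2.3335 × (n + δ) = 2.3335 × 0.124 = 0.2894.

s ≈ 0.289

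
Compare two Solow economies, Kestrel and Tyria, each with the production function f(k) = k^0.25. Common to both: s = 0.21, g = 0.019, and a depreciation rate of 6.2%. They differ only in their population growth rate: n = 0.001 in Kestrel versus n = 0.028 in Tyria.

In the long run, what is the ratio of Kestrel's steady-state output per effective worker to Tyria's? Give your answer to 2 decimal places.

Steady-state y* = [s/(n + g + δ)]^(α/(1−α)), so the ratio is [ (s_K/(n + g + δ)_K) / (s_T/(n + g + δ)_T) ]^0.3333.
s_K/(n + g + δ)_K = 0.21/0.082 = 2.5610; s_T/(n + g + δ)_T = 0.21/0.109 = 1.9266.
Ratio = (2.5610/1.9266)^0.3333 = 1.3293^0.3333 ≈ 1.0995

ratio ≈ 1.10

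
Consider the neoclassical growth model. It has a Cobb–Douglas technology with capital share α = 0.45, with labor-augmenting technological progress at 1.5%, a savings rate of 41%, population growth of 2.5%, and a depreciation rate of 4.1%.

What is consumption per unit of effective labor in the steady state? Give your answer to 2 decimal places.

c* = 2.22

At the steady state, Δk = 0, so s·k^α = (n + g + δ)·k.
Rearranging, k^(1−α) = s / (n + g + δ).
k^0.55 = 0.41 / (0.025 + 0.015 + 0.041) = 0.41 / 0.081 = 5.0617
k* = 5.0617^(1/0.55) ≈ 19.0783
y* = (k*)^α = 19.0783^0.45 ≈ 3.7691
c* = (1 − s)·y* = (1 − 0.41) × 3.7691 ≈ 2.2238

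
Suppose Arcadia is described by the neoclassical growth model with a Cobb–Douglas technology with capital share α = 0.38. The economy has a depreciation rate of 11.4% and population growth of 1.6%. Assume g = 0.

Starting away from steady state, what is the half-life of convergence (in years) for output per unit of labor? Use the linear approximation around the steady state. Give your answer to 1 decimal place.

Near the steady state the convergence rate is λ = (1 − α)(n + δ).
λ = (1 − 0.38) × 0.130 = 0.62 × 0.130 = 0.0806
Half-life = ln 2 / λ = 0.6931 / 0.0806 ≈ 8.60 years

about 8.6 years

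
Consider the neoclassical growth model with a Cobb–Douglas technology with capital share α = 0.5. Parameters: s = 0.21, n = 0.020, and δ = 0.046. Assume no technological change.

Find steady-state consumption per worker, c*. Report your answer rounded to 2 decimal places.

c* = 2.51

In steady state, investment equals break-even investment: s·k^α = (n + δ)·k.
Rearranging, k^(1−α) = s / (n + δ).
k^0.5 = 0.21 / (0.020 + 0.046) = 0.21 / 0.066 = 3.1818
k* = 3.1818^(1/0.5) ≈ 10.1239
y* = (k*)^α = 10.1239^0.5 ≈ 3.1818
c* = (1 − s)·y* = (1 − 0.21) × 3.1818 ≈ 2.5136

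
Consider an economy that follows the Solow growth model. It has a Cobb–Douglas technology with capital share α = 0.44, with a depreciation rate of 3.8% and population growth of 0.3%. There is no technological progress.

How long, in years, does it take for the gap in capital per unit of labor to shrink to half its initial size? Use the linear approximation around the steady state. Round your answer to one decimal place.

Near the steady state the convergence rate is λ = (1 − α)(n + δ).
λ = (1 − 0.44) × 0.041 = 0.56 × 0.041 = 0.02296
Half-life = ln 2 / λ = 0.6931 / 0.02296 ≈ 30.19 years

t_½ ≈ 30.2 years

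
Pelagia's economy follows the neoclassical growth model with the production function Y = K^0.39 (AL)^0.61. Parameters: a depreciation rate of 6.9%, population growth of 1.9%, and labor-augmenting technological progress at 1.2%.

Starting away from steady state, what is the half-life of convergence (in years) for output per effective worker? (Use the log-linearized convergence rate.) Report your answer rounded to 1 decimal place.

Near the steady state the convergence rate is λ = (1 − α)(n + g + δ).
λ = (1 − 0.39) × 0.100 = 0.61 × 0.100 = 0.0610
Half-life = ln 2 / λ = 0.6931 / 0.0610 ≈ 11.36 years

t_½ ≈ 11.4 years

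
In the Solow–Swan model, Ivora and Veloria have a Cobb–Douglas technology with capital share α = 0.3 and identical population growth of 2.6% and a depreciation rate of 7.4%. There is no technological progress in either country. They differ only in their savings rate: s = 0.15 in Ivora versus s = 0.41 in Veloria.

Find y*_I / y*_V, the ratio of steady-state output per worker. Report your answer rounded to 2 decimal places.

Steady-state y* = [s/(n + δ)]^(α/(1−α)), so the ratio is [ (s_I/(n + δ)_I) / (s_V/(n + δ)_V) ]^0.4286.
s_I/(n + δ)_I = 0.15/0.100 = 1.5000; s_V/(n + δ)_V = 0.41/0.100 = 4.1000.
Ratio = (1.5000/4.1000)^0.4286 = 0.3659^0.4286 ≈ 0.6499

y*_I / y*_V ≈ 0.65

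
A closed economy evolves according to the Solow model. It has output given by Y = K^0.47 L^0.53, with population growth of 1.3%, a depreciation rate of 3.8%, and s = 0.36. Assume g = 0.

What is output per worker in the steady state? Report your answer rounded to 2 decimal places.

y* ≈ 5.66

Steady state requires s·f(k) = (n + δ)·k, i.e. s·k^α = (n + δ)·k.
Dividing both sides by k: k^(1−α) = s / (n + δ).
k^0.53 = 0.36 / (0.013 + 0.038) = 0.36 / 0.051 = 7.0588
k* = 7.0588^(1/0.53) ≈ 39.9373
y* = (k*)^α = 39.9373^0.47 ≈ 5.6578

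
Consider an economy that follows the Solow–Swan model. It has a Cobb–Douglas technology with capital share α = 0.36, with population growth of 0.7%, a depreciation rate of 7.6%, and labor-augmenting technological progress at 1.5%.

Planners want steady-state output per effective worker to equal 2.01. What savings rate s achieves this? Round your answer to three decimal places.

At the steady state, Δk = 0, so s·k^α = (n + g + δ)·k.
Since y* = [s/(n + g + δ)]^(α/(1−α)), we have s/(n + g + δ) = (y*)^((1−α)/α) = 2.01^1.7778 = 3.4596.
Therefore s = 3.4596 × (n + g + δ) = 3.4596 × 0.098 = 0.3390.

s ≈ 0.339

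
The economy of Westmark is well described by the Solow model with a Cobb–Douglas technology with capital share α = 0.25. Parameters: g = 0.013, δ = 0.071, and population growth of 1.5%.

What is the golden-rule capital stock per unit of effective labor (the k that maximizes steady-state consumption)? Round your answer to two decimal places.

The golden rule sets f'(k) = n + g + δ, i.e. α·k^(α−1) = n + g + δ.
So k^(1−α) = α / (n + g + δ) = 0.25 / 0.099 = 2.5253.
k_gold = 2.5253^(1/0.75) ≈ 3.4389

k_gold ≈ 3.44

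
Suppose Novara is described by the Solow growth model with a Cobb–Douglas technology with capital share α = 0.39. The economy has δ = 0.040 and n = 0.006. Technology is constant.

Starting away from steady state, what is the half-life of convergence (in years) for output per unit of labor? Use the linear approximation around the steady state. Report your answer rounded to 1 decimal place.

t_½ ≈ 24.7 years

Near the steady state the convergence rate is λ = (1 − α)(n + δ).
λ = (1 − 0.39) × 0.046 = 0.61 × 0.046 = 0.02806
Half-life = ln 2 / λ = 0.6931 / 0.02806 ≈ 24.70 years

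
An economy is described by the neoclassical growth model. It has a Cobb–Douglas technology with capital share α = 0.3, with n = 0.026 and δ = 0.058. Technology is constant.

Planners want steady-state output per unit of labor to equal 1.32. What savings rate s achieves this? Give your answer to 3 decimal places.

s ≈ 0.161

Steady state requires s·f(k) = (n + δ)·k, i.e. s·k^α = (n + δ)·k.
Since y* = [s/(n + δ)]^(α/(1−α)), we have s/(n + δ) = (y*)^((1−α)/α) = 1.32^2.3333 = 1.9113.
Therefore s = 1.9113 × (n + δ) = 1.9113 × 0.084 = 0.1605.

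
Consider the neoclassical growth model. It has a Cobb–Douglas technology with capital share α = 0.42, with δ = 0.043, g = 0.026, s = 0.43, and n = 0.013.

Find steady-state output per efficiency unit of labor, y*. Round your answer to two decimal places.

y* ≈ 3.32

Steady state requires s·f(k) = (n + g + δ)·k, i.e. s·k^α = (n + g + δ)·k.
Rearranging, k^(1−α) = s / (n + g + δ).
k^0.58 = 0.43 / (0.013 + 0.026 + 0.043) = 0.43 / 0.082 = 5.2439
k* = 5.2439^(1/0.58) ≈ 17.4094
y* = (k*)^α = 17.4094^0.42 ≈ 3.3199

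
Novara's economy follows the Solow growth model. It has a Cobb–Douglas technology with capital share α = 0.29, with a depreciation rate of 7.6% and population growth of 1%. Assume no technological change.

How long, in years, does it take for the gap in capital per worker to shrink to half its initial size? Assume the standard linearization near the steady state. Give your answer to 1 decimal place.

t_½ ≈ 11.4 years

Near the steady state the convergence rate is λ = (1 − α)(n + δ).
λ = (1 − 0.29) × 0.086 = 0.71 × 0.086 = 0.06106
Half-life = ln 2 / λ = 0.6931 / 0.06106 ≈ 11.35 years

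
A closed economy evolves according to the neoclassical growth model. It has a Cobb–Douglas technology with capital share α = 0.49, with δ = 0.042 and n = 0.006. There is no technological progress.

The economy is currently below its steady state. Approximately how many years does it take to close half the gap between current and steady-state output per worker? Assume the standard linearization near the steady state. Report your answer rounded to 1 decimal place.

t_½ ≈ 28.3 years

Near the steady state the convergence rate is λ = (1 − α)(n + δ).
λ = (1 − 0.49) × 0.048 = 0.51 × 0.048 = 0.02448
Half-life = ln 2 / λ = 0.6931 / 0.02448 ≈ 28.31 years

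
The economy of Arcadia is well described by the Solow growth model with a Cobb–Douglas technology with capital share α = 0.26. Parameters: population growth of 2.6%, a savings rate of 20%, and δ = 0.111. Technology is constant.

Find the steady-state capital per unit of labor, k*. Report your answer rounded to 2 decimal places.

k* = 1.67

At the steady state, Δk = 0, so s·k^α = (n + δ)·k.
Dividing both sides by k: k^(1−α) = s / (n + δ).
k^0.74 = 0.20 / (0.026 + 0.111) = 0.20 / 0.137 = 1.4599
k* = 1.4599^(1/0.74) ≈ 1.6675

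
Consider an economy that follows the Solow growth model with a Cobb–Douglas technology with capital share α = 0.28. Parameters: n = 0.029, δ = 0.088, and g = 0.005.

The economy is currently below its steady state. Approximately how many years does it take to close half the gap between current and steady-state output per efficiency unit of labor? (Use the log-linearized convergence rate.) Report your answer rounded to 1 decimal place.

about 7.9 years

Near the steady state the convergence rate is λ = (1 − α)(n + g + δ).
λ = (1 − 0.28) × 0.122 = 0.72 × 0.122 = 0.08784
Half-life = ln 2 / λ = 0.6931 / 0.08784 ≈ 7.89 years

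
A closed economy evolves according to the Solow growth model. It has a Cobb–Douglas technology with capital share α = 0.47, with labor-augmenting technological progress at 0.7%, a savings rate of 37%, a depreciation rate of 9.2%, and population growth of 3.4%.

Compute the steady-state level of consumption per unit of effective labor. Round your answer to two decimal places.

Steady state requires s·f(k) = (n + g + δ)·k, i.e. s·k^α = (n + g + δ)·k.
Rearranging, k^(1−α) = s / (n + g + δ).
k^0.53 = 0.37 / (0.034 + 0.007 + 0.092) = 0.37 / 0.133 = 2.7820
k* = 2.7820^(1/0.53) ≈ 6.8930
y* = (k*)^α = 6.8930^0.47 ≈ 2.4777
c* = (1 − s)·y* = (1 − 0.37) × 2.4777 ≈ 1.5610

c* = 1.56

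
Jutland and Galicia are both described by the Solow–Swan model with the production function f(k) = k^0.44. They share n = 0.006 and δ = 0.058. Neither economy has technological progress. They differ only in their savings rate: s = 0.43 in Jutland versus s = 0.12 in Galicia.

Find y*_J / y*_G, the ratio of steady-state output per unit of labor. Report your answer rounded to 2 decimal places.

ratio ≈ 2.73

Steady-state y* = [s/(n + δ)]^(α/(1−α)), so the ratio is [ (s_J/(n + δ)_J) / (s_G/(n + δ)_G) ]^0.7857.
s_J/(n + δ)_J = 0.43/0.064 = 6.7188; s_G/(n + δ)_G = 0.12/0.064 = 1.8750.
Ratio = (6.7188/1.8750)^0.7857 = 3.5834^0.7857 ≈ 2.7259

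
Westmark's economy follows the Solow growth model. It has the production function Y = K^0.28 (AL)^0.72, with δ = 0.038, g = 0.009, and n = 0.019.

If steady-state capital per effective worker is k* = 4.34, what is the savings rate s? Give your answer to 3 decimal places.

s ≈ 0.190

Steady state requires s·f(k) = (n + g + δ)·k, i.e. s·k^α = (n + g + δ)·k.
So s / (n + g + δ) = (k*)^(1−α) = 4.34^0.72 = 2.8773.
Therefore s = 2.8773 × (n + g + δ) = 2.8773 × 0.066 = 0.1899.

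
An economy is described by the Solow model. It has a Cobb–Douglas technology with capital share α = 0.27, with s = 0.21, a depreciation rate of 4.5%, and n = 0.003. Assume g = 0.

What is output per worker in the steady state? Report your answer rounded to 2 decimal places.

At the steady state, Δk = 0, so s·k^α = (n + δ)·k.
Dividing both sides by k: k^(1−α) = s / (n + δ).
k^0.73 = 0.21 / (0.003 + 0.045) = 0.21 / 0.048 = 4.3750
k* = 4.3750^(1/0.73) ≈ 7.5518
y* = (k*)^α = 7.5518^0.27 ≈ 1.7261

y* ≈ 1.73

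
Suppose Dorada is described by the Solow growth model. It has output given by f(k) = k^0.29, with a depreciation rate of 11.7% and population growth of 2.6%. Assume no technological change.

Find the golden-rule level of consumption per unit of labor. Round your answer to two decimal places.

At the golden rule, f'(k) = n + δ, so α·k^(α−1) = n + δ and k_gold = (α/(n + δ))^(1/(1−α)).
k_gold = (0.29/0.143)^(1/0.71) = 2.0280^1.4085 ≈ 2.7071
c_gold = f(k_gold) − (n + δ)·k_gold = 1.3348 − 0.143×2.7071 ≈ 0.9477

c_gold ≈ 0.95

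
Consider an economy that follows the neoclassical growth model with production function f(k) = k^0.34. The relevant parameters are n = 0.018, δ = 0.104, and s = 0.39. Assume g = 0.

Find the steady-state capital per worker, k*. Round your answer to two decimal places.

k* = 5.82

In steady state, investment equals break-even investment: s·k^α = (n + δ)·k.
Dividing both sides by k: k^(1−α) = s / (n + δ).
k^0.66 = 0.39 / (0.018 + 0.104) = 0.39 / 0.122 = 3.1967
k* = 3.1967^(1/0.66) ≈ 5.8170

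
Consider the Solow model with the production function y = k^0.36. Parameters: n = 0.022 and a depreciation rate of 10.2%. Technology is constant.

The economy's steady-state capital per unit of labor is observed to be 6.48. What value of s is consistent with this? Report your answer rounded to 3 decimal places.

Steady state requires s·f(k) = (n + δ)·k, i.e. s·k^α = (n + δ)·k.
So s / (n + δ) = (k*)^(1−α) = 6.48^0.64 = 3.3068.
Therefore s = 3.3068 × (n + δ) = 3.3068 × 0.124 = 0.4100.

s ≈ 0.410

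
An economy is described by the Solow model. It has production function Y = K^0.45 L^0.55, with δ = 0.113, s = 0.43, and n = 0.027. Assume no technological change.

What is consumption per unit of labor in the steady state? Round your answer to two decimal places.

At the steady state, Δk = 0, so s·k^α = (n + δ)·k.
Rearranging, k^(1−α) = s / (n + δ).
k^0.55 = 0.43 / (0.027 + 0.113) = 0.43 / 0.140 = 3.0714
k* = 3.0714^(1/0.55) ≈ 7.6925
y* = (k*)^α = 7.6925^0.45 ≈ 2.5046
c* = (1 − s)·y* = (1 − 0.43) × 2.5046 ≈ 1.4276

c* ≈ 1.43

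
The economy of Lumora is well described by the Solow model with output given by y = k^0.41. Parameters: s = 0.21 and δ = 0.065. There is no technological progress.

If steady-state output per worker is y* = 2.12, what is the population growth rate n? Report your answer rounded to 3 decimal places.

In steady state, investment equals break-even investment: s·k^α = (n + δ)·k.
Since y* = [s/(n + δ)]^(α/(1−α)), we have s/(n + δ) = (y*)^((1−α)/α) = 2.12^1.439 = 2.9485.
Therefore n + δ = s / 2.9485 = 0.21 / 2.9485 = 0.0712, so n = 0.0712 − 0.065 = 0.0062.

n ≈ 0.006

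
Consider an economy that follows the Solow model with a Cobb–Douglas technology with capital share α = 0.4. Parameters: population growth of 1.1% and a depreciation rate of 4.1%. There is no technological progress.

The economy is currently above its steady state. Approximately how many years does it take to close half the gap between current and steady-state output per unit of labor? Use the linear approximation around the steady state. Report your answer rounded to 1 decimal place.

t_½ ≈ 22.2 years

Near the steady state the convergence rate is λ = (1 − α)(n + δ).
λ = (1 − 0.4) × 0.052 = 0.6 × 0.052 = 0.0312
Half-life = ln 2 / λ = 0.6931 / 0.0312 ≈ 22.21 years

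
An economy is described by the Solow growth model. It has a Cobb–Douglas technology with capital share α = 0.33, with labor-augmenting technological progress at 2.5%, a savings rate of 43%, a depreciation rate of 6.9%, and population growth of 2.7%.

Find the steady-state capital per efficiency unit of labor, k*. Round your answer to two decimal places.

At the steady state, Δk = 0, so s·k^α = (n + g + δ)·k.
Dividing both sides by k: k^(1−α) = s / (n + g + δ).
k^0.67 = 0.43 / (0.027 + 0.025 + 0.069) = 0.43 / 0.121 = 3.5537
k* = 3.5537^(1/0.67) ≈ 6.6361

k* ≈ 6.64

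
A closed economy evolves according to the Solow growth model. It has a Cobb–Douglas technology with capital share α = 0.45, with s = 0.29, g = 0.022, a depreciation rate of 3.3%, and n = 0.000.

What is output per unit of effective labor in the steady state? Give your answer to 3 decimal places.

y* = 3.897

At the steady state, Δk = 0, so s·k^α = (n + g + δ)·k.
Dividing both sides by k: k^(1−α) = s / (n + g + δ).
k^0.55 = 0.29 / (0.000 + 0.022 + 0.033) = 0.29 / 0.055 = 5.2727
k* = 5.2727^(1/0.55) ≈ 20.5488
y* = (k*)^α = 20.5488^0.45 ≈ 3.8972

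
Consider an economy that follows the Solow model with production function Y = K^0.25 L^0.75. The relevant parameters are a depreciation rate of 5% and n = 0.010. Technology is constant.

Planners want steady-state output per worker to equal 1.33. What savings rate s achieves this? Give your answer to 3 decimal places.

s ≈ 0.141

Steady state requires s·f(k) = (n + δ)·k, i.e. s·k^α = (n + δ)·k.
Since y* = [s/(n + δ)]^(α/(1−α)), we have s/(n + δ) = (y*)^((1−α)/α) = 1.33^3 = 2.3526.
Therefore s = 2.3526 × (n + δ) = 2.3526 × 0.060 = 0.1412.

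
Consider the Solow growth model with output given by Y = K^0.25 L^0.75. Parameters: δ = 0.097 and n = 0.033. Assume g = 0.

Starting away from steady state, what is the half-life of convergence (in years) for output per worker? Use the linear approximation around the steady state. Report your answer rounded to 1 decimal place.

Near the steady state the convergence rate is λ = (1 − α)(n + δ).
λ = (1 − 0.25) × 0.130 = 0.75 × 0.130 = 0.0975
Half-life = ln 2 / λ = 0.6931 / 0.0975 ≈ 7.11 years

half-life ≈ 7.1 years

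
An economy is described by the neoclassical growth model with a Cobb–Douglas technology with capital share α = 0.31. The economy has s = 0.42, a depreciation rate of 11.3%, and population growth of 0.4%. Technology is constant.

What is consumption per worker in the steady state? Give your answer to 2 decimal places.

At the steady state, Δk = 0, so s·k^α = (n + δ)·k.
Dividing both sides by k: k^(1−α) = s / (n + δ).
k^0.69 = 0.42 / (0.004 + 0.113) = 0.42 / 0.117 = 3.5897
k* = 3.5897^(1/0.69) ≈ 6.3743
y* = (k*)^α = 6.3743^0.31 ≈ 1.7757
c* = (1 − s)·y* = (1 − 0.42) × 1.7757 ≈ 1.0299

c* = 1.03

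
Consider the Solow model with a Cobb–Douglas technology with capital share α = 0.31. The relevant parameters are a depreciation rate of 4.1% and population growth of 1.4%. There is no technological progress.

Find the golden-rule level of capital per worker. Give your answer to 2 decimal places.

The golden rule sets f'(k) = n + δ, i.e. α·k^(α−1) = n + δ.
So k^(1−α) = α / (n + δ) = 0.31 / 0.055 = 5.6364.
k_gold = 5.6364^(1/0.69) ≈ 12.2577

k_gold ≈ 12.26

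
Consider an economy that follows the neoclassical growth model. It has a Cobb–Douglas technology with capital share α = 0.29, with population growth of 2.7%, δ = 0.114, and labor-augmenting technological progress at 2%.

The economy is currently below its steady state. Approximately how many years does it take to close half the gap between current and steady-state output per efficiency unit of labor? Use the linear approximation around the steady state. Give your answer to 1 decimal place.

half-life ≈ 6.1 years

Near the steady state the convergence rate is λ = (1 − α)(n + g + δ).
λ = (1 − 0.29) × 0.161 = 0.71 × 0.161 = 0.11431
Half-life = ln 2 / λ = 0.6931 / 0.11431 ≈ 6.06 years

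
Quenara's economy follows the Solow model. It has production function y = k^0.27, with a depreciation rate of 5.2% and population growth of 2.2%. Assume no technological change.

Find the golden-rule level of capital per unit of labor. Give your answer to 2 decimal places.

The golden rule sets f'(k) = n + δ, i.e. α·k^(α−1) = n + δ.
So k^(1−α) = α / (n + δ) = 0.27 / 0.074 = 3.6486.
k_gold = 3.6486^(1/0.73) ≈ 5.8889

k_gold ≈ 5.89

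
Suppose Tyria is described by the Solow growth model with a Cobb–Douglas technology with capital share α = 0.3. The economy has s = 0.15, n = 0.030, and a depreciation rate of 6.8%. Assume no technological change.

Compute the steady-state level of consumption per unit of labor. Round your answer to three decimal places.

c* = 1.020

In steady state, investment equals break-even investment: s·k^α = (n + δ)·k.
Rearranging, k^(1−α) = s / (n + δ).
k^0.7 = 0.15 / (0.030 + 0.068) = 0.15 / 0.098 = 1.5306
k* = 1.5306^(1/0.7) ≈ 1.8369
y* = (k*)^α = 1.8369^0.3 ≈ 1.2001
c* = (1 − s)·y* = (1 − 0.15) × 1.2001 ≈ 1.0201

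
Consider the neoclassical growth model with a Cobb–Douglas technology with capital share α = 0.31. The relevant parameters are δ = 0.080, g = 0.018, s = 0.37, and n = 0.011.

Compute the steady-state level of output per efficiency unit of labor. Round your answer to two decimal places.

y* = 1.73

Steady state requires s·f(k) = (n + g + δ)·k, i.e. s·k^α = (n + g + δ)·k.
Rearranging, k^(1−α) = s / (n + g + δ).
k^0.69 = 0.37 / (0.011 + 0.018 + 0.080) = 0.37 / 0.109 = 3.3945
k* = 3.3945^(1/0.69) ≈ 5.8781
y* = (k*)^α = 5.8781^0.31 ≈ 1.7317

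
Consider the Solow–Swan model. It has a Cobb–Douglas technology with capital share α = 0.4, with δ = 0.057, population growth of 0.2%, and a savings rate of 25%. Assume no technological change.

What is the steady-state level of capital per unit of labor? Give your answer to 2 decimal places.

k* ≈ 11.10

Steady state requires s·f(k) = (n + δ)·k, i.e. s·k^α = (n + δ)·k.
Dividing both sides by k: k^(1−α) = s / (n + δ).
k^0.6 = 0.25 / (0.002 + 0.057) = 0.25 / 0.059 = 4.2373
k* = 4.2373^(1/0.6) ≈ 11.0955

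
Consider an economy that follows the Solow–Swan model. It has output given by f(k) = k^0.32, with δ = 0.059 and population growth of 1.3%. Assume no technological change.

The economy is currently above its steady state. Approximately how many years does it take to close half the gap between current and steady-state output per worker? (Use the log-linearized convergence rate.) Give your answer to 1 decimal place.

about 14.2 years

Near the steady state the convergence rate is λ = (1 − α)(n + δ).
λ = (1 − 0.32) × 0.072 = 0.68 × 0.072 = 0.04896
Half-life = ln 2 / λ = 0.6931 / 0.04896 ≈ 14.16 years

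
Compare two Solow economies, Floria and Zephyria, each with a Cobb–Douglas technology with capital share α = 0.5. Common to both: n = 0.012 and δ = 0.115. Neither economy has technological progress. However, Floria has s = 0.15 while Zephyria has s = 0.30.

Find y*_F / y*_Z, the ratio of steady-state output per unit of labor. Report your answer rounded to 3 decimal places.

Steady-state y* = [s/(n + δ)]^(α/(1−α)), so the ratio is [ (s_F/(n + δ)_F) / (s_Z/(n + δ)_Z) ]^1.
s_F/(n + δ)_F = 0.15/0.127 = 1.1811; s_Z/(n + δ)_Z = 0.30/0.127 = 2.3622.
Ratio = (1.1811/2.3622)^1 = 0.5000^1 ≈ 0.5000

ratio ≈ 0.500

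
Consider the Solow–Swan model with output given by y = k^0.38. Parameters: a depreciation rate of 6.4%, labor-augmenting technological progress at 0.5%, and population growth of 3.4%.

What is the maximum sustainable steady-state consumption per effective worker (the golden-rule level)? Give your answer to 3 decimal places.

At the golden rule, f'(k) = n + g + δ, so α·k^(α−1) = n + g + δ and k_gold = (α/(n + g + δ))^(1/(1−α)).
k_gold = (0.38/0.103)^(1/0.62) = 3.6893^1.6129 ≈ 8.2115
c_gold = f(k_gold) − (n + g + δ)·k_gold = 2.2258 − 0.103×8.2115 ≈ 1.3800

c_gold ≈ 1.380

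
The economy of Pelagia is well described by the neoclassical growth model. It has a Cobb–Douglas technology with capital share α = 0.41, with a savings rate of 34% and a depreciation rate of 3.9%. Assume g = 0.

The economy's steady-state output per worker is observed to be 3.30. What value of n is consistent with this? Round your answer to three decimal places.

n ≈ 0.022

In steady state, investment equals break-even investment: s·k^α = (n + δ)·k.
Since y* = [s/(n + δ)]^(α/(1−α)), we have s/(n + δ) = (y*)^((1−α)/α) = 3.30^1.439 = 5.5737.
Therefore n + δ = s / 5.5737 = 0.34 / 5.5737 = 0.0610, so n = 0.0610 − 0.039 = 0.0220.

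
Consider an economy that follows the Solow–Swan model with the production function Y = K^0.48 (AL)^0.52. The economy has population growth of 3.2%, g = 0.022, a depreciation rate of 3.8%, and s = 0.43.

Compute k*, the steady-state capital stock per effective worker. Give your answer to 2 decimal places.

At the steady state, Δk = 0, so s·k^α = (n + g + δ)·k.
Dividing both sides by k: k^(1−α) = s / (n + g + δ).
k^0.52 = 0.43 / (0.032 + 0.022 + 0.038) = 0.43 / 0.092 = 4.6739
k* = 4.6739^(1/0.52) ≈ 19.4019

k* = 19.40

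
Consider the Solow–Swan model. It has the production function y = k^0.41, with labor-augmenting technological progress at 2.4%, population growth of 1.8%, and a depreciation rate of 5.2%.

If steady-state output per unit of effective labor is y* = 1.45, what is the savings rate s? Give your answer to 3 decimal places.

s ≈ 0.160

Steady state requires s·f(k) = (n + g + δ)·k, i.e. s·k^α = (n + g + δ)·k.
Since y* = [s/(n + g + δ)]^(α/(1−α)), we have s/(n + g + δ) = (y*)^((1−α)/α) = 1.45^1.439 = 1.7069.
Therefore s = 1.7069 × (n + g + δ) = 1.7069 × 0.094 = 0.1604.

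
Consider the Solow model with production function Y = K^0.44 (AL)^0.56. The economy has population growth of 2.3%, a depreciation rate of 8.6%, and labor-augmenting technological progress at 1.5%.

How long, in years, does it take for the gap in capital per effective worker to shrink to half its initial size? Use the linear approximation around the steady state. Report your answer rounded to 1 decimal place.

about 10.0 years

Near the steady state the convergence rate is λ = (1 − α)(n + g + δ).
λ = (1 − 0.44) × 0.124 = 0.56 × 0.124 = 0.06944
Half-life = ln 2 / λ = 0.6931 / 0.06944 ≈ 9.98 years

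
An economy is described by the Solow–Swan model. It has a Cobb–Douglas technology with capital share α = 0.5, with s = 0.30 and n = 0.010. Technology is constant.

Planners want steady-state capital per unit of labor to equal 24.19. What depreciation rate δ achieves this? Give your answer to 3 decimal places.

Steady state requires s·f(k) = (n + δ)·k, i.e. s·k^α = (n + δ)·k.
So s / (n + δ) = (k*)^(1−α) = 24.19^0.5 = 4.9183.
Therefore n + δ = s / 4.9183 = 0.30 / 4.9183 = 0.0610, so δ = 0.0610 − 0.010 = 0.0510.

δ ≈ 0.051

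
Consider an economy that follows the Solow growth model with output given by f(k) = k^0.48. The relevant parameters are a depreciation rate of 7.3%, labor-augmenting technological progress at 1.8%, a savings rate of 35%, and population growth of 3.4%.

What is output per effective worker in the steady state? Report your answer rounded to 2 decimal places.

Steady state requires s·f(k) = (n + g + δ)·k, i.e. s·k^α = (n + g + δ)·k.
Rearranging, k^(1−α) = s / (n + g + δ).
k^0.52 = 0.35 / (0.034 + 0.018 + 0.073) = 0.35 / 0.125 = 2.8000
k* = 2.8000^(1/0.52) ≈ 7.2430
y* = (k*)^α = 7.2430^0.48 ≈ 2.5868

y* = 2.59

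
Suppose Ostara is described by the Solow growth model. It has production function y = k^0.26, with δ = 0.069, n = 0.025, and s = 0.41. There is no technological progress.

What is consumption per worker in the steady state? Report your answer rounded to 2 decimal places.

In steady state, investment equals break-even investment: s·k^α = (n + δ)·k.
Rearranging, k^(1−α) = s / (n + δ).
k^0.74 = 0.41 / (0.025 + 0.069) = 0.41 / 0.094 = 4.3617
k* = 4.3617^(1/0.74) ≈ 7.3181
y* = (k*)^α = 7.3181^0.26 ≈ 1.6778
c* = (1 − s)·y* = (1 − 0.41) × 1.6778 ≈ 0.9899

c* = 0.99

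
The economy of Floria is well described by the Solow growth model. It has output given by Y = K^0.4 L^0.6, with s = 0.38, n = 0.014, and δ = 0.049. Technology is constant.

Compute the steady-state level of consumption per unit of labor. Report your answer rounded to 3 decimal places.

c* = 2.054

At the steady state, Δk = 0, so s·k^α = (n + δ)·k.
Rearranging, k^(1−α) = s / (n + δ).
k^0.6 = 0.38 / (0.014 + 0.049) = 0.38 / 0.063 = 6.0317
k* = 6.0317^(1/0.6) ≈ 19.9863
y* = (k*)^α = 19.9863^0.4 ≈ 3.3135
c* = (1 − s)·y* = (1 − 0.38) × 3.3135 ≈ 2.0544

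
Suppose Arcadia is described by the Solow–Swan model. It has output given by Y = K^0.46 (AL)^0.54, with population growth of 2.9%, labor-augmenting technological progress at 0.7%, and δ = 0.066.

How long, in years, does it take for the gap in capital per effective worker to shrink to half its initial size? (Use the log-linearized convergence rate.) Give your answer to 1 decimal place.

Near the steady state the convergence rate is λ = (1 − α)(n + g + δ).
λ = (1 − 0.46) × 0.102 = 0.54 × 0.102 = 0.05508
Half-life = ln 2 / λ = 0.6931 / 0.05508 ≈ 12.58 years

half-life ≈ 12.6 years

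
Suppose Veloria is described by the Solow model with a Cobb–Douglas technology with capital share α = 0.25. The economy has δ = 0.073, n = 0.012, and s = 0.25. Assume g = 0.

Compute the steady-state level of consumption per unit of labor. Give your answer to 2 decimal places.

At the steady state, Δk = 0, so s·k^α = (n + δ)·k.
Rearranging, k^(1−α) = s / (n + δ).
k^0.75 = 0.25 / (0.012 + 0.073) = 0.25 / 0.085 = 2.9412
k* = 2.9412^(1/0.75) ≈ 4.2140
y* = (k*)^α = 4.2140^0.25 ≈ 1.4328
c* = (1 − s)·y* = (1 − 0.25) × 1.4328 ≈ 1.0746

c* ≈ 1.07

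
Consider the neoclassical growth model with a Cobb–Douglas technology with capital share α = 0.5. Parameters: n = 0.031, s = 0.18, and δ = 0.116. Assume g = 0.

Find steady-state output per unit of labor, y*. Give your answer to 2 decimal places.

y* = 1.22

In steady state, investment equals break-even investment: s·k^α = (n + δ)·k.
Dividing both sides by k: k^(1−α) = s / (n + δ).
k^0.5 = 0.18 / (0.031 + 0.116) = 0.18 / 0.147 = 1.2245
k* = 1.2245^(1/0.5) ≈ 1.4994
y* = (k*)^α = 1.4994^0.5 ≈ 1.2245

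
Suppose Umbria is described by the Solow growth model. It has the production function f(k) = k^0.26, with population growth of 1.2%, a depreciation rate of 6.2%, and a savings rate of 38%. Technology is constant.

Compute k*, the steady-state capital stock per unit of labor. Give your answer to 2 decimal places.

k* = 9.12

In steady state, investment equals break-even investment: s·k^α = (n + δ)·k.
Dividing both sides by k: k^(1−α) = s / (n + δ).
k^0.74 = 0.38 / (0.012 + 0.062) = 0.38 / 0.074 = 5.1351
k* = 5.1351^(1/0.74) ≈ 9.1243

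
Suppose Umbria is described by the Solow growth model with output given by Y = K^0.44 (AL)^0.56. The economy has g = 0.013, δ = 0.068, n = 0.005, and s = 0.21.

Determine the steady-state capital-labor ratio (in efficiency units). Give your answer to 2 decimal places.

k* ≈ 4.92

At the steady state, Δk = 0, so s·k^α = (n + g + δ)·k.
Dividing both sides by k: k^(1−α) = s / (n + g + δ).
k^0.56 = 0.21 / (0.005 + 0.013 + 0.068) = 0.21 / 0.086 = 2.4419
k* = 2.4419^(1/0.56) ≈ 4.9246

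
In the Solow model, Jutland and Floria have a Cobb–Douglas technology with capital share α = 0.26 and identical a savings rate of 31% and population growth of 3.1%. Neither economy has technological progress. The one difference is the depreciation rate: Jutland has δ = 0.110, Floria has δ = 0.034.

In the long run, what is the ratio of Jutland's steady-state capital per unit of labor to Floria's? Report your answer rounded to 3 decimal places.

k*_J / k*_F ≈ 0.351

Steady-state k* = [s/(n + δ)]^(1/(1−α)), so the ratio is [ (s_J/(n + δ)_J) / (s_F/(n + δ)_F) ]^1.3514.
s_J/(n + δ)_J = 0.31/0.141 = 2.1986; s_F/(n + δ)_F = 0.31/0.065 = 4.7692.
Ratio = (2.1986/4.7692)^1.3514 = 0.4610^1.3514 ≈ 0.3512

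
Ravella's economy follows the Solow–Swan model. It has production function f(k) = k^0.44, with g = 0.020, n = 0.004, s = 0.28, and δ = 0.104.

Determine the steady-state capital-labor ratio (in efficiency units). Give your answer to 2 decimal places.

Steady state requires s·f(k) = (n + g + δ)·k, i.e. s·k^α = (n + g + δ)·k.
Rearranging, k^(1−α) = s / (n + g + δ).
k^0.56 = 0.28 / (0.004 + 0.020 + 0.104) = 0.28 / 0.128 = 2.1875
k* = 2.1875^(1/0.56) ≈ 4.0462

k* ≈ 4.05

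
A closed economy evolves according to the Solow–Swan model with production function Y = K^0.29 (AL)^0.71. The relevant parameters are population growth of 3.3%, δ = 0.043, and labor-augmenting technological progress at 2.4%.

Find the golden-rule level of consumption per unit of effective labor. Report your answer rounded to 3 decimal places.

c_gold ≈ 1.097

At the golden rule, f'(k) = n + g + δ, so α·k^(α−1) = n + g + δ and k_gold = (α/(n + g + δ))^(1/(1−α)).
k_gold = (0.29/0.100)^(1/0.71) = 2.9000^1.4085 ≈ 4.4801
c_gold = f(k_gold) − (n + g + δ)·k_gold = 1.5448 − 0.100×4.4801 ≈ 1.0968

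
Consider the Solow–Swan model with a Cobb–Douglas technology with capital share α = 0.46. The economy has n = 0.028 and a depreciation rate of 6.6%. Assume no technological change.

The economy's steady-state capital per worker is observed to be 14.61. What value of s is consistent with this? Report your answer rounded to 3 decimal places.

Steady state requires s·f(k) = (n + δ)·k, i.e. s·k^α = (n + δ)·k.
So s / (n + δ) = (k*)^(1−α) = 14.61^0.54 = 4.2551.
Therefore s = 4.2551 × (n + δ) = 4.2551 × 0.094 = 0.4000.

s ≈ 0.400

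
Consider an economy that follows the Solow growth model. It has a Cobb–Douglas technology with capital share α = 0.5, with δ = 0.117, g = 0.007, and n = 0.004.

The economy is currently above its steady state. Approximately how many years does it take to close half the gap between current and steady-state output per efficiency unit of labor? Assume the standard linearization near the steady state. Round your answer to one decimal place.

Near the steady state the convergence rate is λ = (1 − α)(n + g + δ).
λ = (1 − 0.5) × 0.128 = 0.5 × 0.128 = 0.0640
Half-life = ln 2 / λ = 0.6931 / 0.0640 ≈ 10.83 years

half-life ≈ 10.8 years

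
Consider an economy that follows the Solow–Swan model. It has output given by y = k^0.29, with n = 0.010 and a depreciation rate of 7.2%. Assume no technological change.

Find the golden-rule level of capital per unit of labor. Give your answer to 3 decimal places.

k_gold ≈ 5.925

The golden rule sets f'(k) = n + δ, i.e. α·k^(α−1) = n + δ.
So k^(1−α) = α / (n + δ) = 0.29 / 0.082 = 3.5366.
k_gold = 3.5366^(1/0.71) ≈ 5.9246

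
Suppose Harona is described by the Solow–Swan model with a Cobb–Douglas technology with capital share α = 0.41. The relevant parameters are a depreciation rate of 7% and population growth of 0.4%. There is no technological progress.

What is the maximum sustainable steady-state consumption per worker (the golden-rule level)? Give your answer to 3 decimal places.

c_gold ≈ 1.939

At the golden rule, f'(k) = n + δ, so α·k^(α−1) = n + δ and k_gold = (α/(n + δ))^(1/(1−α)).
k_gold = (0.41/0.074)^(1/0.59) = 5.5405^1.6949 ≈ 18.2071
c_gold = f(k_gold) − (n + δ)·k_gold = 3.2862 − 0.074×18.2071 ≈ 1.9389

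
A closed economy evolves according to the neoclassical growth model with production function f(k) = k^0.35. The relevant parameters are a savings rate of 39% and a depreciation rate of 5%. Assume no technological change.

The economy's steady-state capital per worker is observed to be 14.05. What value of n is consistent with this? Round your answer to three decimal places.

At the steady state, Δk = 0, so s·k^α = (n + δ)·k.
So s / (n + δ) = (k*)^(1−α) = 14.05^0.65 = 5.5717.
Therefore n + δ = s / 5.5717 = 0.39 / 5.5717 = 0.0700, so n = 0.0700 − 0.050 = 0.0200.

n ≈ 0.020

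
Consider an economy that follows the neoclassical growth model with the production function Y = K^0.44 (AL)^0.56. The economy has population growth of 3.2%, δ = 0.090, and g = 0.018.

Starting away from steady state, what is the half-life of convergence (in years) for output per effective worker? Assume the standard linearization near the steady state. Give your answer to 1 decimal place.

t_½ ≈ 8.8 years

Near the steady state the convergence rate is λ = (1 − α)(n + g + δ).
λ = (1 − 0.44) × 0.140 = 0.56 × 0.140 = 0.0784
Half-life = ln 2 / λ = 0.6931 / 0.0784 ≈ 8.84 years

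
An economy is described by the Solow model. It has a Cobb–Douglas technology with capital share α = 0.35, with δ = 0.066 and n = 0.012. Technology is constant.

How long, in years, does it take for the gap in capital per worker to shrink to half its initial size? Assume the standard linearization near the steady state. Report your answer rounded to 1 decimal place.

Near the steady state the convergence rate is λ = (1 − α)(n + δ).
λ = (1 − 0.35) × 0.078 = 0.65 × 0.078 = 0.0507
Half-life = ln 2 / λ = 0.6931 / 0.0507 ≈ 13.67 years

half-life ≈ 13.7 years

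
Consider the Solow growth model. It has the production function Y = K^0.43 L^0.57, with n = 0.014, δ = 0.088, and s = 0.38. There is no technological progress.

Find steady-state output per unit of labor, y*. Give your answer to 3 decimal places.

y* = 2.697

In steady state, investment equals break-even investment: s·k^α = (n + δ)·k.
Dividing both sides by k: k^(1−α) = s / (n + δ).
k^0.57 = 0.38 / (0.014 + 0.088) = 0.38 / 0.102 = 3.7255
k* = 3.7255^(1/0.57) ≈ 10.0480
y* = (k*)^α = 10.0480^0.43 ≈ 2.6971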